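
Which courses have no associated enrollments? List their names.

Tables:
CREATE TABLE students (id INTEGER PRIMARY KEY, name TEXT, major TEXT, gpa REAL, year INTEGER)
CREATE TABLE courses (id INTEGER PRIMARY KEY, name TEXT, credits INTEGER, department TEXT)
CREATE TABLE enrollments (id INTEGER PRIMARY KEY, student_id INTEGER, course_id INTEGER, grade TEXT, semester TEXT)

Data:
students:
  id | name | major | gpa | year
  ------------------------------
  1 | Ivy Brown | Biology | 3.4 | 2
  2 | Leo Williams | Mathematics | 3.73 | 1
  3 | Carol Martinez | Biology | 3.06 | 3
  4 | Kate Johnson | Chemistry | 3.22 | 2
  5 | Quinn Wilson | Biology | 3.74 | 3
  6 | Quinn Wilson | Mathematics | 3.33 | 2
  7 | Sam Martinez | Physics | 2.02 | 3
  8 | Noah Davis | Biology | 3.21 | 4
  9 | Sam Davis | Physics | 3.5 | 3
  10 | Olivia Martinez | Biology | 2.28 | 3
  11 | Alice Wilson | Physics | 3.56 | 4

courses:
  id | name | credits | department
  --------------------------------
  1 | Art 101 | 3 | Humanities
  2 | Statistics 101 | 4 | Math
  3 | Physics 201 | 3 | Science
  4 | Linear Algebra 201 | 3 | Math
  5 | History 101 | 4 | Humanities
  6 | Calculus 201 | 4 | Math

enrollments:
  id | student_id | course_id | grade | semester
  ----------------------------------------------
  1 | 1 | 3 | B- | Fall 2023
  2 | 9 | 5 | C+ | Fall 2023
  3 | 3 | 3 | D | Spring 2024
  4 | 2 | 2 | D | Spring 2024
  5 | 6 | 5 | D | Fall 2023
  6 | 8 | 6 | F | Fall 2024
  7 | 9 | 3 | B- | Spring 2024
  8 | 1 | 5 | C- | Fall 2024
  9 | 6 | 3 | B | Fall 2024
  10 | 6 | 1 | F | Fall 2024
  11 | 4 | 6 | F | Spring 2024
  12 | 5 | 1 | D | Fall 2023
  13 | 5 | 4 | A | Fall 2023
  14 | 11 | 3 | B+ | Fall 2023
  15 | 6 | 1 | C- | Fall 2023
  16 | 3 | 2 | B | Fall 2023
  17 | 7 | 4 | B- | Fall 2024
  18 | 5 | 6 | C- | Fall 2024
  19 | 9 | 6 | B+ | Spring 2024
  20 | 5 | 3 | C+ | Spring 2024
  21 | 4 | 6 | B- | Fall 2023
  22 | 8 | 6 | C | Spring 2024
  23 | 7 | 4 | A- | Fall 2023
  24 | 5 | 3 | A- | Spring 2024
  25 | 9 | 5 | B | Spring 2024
SELECT p.name FROM courses p LEFT JOIN enrollments c ON c.course_id = p.id WHERE c.id IS NULL

Execution result:
(no rows)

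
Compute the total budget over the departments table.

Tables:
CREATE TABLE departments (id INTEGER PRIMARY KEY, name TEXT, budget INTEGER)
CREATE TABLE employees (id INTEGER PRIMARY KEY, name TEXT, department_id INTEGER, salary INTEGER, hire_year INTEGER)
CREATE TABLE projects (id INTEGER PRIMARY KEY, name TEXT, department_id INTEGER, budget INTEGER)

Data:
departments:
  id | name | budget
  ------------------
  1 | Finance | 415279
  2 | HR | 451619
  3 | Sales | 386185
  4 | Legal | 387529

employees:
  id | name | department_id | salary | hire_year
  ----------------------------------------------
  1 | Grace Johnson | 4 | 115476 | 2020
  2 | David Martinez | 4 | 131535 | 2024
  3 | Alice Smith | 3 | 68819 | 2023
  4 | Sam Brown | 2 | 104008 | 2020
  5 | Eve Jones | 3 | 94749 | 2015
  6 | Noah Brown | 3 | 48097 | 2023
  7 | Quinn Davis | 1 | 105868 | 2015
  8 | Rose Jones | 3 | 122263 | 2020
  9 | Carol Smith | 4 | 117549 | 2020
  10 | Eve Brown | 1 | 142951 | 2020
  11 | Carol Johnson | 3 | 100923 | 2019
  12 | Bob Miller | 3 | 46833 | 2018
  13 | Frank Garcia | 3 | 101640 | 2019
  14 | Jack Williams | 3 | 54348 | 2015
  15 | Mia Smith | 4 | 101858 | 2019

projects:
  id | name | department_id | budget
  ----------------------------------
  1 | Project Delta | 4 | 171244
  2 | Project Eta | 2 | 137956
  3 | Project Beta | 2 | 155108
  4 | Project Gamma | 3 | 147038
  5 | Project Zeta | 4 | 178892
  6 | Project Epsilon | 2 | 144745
SELECT SUM(budget) FROM departments

Execution result:
1640612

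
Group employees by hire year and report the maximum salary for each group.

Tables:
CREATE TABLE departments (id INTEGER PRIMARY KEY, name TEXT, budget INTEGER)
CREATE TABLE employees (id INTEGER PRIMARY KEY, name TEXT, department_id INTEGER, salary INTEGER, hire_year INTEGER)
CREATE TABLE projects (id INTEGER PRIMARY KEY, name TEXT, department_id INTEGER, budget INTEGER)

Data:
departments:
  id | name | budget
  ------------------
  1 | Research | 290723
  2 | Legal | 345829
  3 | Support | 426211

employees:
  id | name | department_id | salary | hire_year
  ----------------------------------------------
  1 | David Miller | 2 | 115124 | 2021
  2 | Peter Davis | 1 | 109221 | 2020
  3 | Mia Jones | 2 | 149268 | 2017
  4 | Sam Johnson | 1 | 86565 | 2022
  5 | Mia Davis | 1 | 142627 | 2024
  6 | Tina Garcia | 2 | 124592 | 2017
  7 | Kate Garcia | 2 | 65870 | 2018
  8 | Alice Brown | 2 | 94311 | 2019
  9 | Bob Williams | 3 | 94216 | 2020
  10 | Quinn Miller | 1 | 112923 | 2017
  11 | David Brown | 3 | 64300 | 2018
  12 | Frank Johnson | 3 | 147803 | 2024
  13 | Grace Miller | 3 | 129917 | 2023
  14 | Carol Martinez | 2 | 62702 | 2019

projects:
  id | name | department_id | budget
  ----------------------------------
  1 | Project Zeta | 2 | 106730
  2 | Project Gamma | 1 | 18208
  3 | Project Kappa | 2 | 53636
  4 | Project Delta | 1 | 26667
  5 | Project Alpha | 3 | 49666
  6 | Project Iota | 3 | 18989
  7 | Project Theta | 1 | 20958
SELECT hire_year, MAX(salary) AS max_salary FROM employees GROUP BY hire_year

Execution result:
hire_year | max_salary
2017 | 149268
2018 | 65870
2019 | 94311
2020 | 109221
2021 | 115124
2022 | 86565
2023 | 129917
2024 | 147803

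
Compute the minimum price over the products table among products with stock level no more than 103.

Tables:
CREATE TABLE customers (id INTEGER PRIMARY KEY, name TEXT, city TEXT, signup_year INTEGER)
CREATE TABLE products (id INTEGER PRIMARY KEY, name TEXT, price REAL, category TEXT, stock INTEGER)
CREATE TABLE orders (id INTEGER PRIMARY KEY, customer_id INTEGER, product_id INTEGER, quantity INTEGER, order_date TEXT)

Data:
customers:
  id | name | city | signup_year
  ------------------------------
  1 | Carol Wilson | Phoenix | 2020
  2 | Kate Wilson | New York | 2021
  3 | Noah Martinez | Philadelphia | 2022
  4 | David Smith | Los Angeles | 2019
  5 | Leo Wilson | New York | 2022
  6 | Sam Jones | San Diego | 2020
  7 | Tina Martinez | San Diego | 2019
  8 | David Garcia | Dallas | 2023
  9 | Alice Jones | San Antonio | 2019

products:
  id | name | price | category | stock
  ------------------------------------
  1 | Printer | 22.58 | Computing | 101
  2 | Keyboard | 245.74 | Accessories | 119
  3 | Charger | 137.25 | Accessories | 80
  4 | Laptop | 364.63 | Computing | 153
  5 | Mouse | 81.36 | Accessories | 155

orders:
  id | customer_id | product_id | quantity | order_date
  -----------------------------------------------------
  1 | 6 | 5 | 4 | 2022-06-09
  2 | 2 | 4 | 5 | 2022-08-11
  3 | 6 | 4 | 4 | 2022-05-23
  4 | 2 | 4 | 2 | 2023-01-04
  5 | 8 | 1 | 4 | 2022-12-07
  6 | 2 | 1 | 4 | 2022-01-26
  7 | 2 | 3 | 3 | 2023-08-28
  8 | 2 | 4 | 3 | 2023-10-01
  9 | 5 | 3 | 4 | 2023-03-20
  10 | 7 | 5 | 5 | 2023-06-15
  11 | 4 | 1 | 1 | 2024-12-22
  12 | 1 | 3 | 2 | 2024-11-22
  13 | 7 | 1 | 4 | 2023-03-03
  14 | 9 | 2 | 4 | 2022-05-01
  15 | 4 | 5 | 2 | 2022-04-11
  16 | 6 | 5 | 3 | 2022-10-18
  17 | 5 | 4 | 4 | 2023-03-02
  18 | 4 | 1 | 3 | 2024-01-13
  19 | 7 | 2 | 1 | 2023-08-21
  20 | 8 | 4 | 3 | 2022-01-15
SELECT MIN(price) FROM products WHERE stock <= 103

Execution result:
22.58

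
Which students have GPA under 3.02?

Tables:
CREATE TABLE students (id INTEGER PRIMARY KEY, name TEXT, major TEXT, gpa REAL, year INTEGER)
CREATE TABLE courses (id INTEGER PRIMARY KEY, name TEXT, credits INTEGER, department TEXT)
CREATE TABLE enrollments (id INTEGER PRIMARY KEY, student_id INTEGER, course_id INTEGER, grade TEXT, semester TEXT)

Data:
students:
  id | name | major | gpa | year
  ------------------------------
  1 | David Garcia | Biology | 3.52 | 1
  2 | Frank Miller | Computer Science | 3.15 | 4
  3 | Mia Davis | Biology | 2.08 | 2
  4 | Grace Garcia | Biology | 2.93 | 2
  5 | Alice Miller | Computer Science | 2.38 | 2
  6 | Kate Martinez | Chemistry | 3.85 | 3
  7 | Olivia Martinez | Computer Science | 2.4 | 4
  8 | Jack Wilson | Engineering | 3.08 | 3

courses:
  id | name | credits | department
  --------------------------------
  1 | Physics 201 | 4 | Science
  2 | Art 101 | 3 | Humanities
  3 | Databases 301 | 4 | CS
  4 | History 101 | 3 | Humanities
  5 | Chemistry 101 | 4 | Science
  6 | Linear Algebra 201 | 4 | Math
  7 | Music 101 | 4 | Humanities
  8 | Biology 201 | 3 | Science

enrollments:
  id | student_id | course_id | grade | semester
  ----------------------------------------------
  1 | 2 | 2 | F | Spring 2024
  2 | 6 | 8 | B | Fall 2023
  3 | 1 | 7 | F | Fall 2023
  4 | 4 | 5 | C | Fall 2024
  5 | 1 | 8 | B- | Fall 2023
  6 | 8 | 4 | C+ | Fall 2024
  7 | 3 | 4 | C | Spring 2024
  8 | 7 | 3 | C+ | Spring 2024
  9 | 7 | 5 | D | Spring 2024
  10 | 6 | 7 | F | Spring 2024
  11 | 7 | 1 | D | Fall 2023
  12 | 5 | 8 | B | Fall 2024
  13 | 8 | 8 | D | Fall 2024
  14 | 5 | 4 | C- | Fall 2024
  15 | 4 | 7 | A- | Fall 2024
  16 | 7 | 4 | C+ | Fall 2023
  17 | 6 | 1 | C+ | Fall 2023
SELECT name, gpa FROM students WHERE gpa < 3.02

Execution result:
name | gpa
Mia Davis | 2.08
Grace Garcia | 2.93
Alice Miller | 2.38
Olivia Martinez | 2.40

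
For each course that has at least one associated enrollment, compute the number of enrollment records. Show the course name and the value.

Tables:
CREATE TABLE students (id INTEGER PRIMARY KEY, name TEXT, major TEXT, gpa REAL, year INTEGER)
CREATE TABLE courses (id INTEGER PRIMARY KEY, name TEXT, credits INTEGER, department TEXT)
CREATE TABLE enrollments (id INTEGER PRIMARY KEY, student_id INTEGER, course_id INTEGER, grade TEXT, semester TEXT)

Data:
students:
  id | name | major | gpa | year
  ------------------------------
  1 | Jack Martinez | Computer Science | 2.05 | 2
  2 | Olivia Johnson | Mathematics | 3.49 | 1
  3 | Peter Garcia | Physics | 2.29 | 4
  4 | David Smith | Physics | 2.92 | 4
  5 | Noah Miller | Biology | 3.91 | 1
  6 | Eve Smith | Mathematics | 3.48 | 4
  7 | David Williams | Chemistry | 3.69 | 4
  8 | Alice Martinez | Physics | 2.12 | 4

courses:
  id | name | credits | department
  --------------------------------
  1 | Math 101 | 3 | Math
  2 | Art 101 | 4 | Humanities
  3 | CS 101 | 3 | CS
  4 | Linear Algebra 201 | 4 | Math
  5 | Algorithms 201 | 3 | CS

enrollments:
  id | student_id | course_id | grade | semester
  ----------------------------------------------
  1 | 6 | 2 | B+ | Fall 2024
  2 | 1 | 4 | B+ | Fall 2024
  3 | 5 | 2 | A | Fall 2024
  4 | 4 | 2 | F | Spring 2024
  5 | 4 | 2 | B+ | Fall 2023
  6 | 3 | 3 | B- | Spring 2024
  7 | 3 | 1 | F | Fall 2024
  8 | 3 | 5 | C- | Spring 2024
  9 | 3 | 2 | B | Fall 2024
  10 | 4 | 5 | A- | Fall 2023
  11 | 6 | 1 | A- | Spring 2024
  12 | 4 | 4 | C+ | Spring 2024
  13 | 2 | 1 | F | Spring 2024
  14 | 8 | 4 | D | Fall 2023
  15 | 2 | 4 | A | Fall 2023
SELECT p.name, COUNT(*) AS n FROM enrollments c JOIN courses p ON c.course_id = p.id GROUP BY p.id, p.name

Execution result:
name | n
Math 101 | 3
Art 101 | 5
CS 101 | 1
Linear Algebra 201 | 4
Algorithms 201 | 2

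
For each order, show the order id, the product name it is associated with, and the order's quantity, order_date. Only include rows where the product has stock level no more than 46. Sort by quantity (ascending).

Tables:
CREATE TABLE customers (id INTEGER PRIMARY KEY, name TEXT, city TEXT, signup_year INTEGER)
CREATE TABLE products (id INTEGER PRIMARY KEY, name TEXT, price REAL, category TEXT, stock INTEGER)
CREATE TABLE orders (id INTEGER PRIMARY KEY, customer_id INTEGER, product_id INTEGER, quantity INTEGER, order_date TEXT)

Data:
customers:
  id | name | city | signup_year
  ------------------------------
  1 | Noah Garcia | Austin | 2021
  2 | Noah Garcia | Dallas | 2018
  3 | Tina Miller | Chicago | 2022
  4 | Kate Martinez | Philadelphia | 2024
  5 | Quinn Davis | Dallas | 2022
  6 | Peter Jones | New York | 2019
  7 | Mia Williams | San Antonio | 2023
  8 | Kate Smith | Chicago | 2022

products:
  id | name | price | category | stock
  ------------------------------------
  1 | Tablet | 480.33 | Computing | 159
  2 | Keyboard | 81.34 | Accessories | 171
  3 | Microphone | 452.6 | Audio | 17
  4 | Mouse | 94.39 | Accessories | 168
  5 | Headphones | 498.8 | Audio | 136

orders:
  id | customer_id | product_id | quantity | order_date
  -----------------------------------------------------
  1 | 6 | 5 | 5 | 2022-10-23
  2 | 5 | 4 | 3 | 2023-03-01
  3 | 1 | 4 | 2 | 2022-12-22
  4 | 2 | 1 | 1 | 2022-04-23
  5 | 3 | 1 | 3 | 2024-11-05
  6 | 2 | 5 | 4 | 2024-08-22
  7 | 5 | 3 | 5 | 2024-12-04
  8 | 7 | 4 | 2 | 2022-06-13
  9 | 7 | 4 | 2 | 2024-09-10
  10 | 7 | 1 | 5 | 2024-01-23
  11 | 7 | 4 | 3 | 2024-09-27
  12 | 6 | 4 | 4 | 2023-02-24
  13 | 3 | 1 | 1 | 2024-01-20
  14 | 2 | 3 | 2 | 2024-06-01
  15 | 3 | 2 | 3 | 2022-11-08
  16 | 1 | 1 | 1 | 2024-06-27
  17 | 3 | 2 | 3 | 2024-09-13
SELECT c.id, p.name AS product, c.quantity, c.order_date FROM orders c JOIN products p ON c.product_id = p.id WHERE p.stock <= 46 ORDER BY c.quantity ASC

Execution result:
id | product | quantity | order_date
14 | Microphone | 2 | 2024-06-01
7 | Microphone | 5 | 2024-12-04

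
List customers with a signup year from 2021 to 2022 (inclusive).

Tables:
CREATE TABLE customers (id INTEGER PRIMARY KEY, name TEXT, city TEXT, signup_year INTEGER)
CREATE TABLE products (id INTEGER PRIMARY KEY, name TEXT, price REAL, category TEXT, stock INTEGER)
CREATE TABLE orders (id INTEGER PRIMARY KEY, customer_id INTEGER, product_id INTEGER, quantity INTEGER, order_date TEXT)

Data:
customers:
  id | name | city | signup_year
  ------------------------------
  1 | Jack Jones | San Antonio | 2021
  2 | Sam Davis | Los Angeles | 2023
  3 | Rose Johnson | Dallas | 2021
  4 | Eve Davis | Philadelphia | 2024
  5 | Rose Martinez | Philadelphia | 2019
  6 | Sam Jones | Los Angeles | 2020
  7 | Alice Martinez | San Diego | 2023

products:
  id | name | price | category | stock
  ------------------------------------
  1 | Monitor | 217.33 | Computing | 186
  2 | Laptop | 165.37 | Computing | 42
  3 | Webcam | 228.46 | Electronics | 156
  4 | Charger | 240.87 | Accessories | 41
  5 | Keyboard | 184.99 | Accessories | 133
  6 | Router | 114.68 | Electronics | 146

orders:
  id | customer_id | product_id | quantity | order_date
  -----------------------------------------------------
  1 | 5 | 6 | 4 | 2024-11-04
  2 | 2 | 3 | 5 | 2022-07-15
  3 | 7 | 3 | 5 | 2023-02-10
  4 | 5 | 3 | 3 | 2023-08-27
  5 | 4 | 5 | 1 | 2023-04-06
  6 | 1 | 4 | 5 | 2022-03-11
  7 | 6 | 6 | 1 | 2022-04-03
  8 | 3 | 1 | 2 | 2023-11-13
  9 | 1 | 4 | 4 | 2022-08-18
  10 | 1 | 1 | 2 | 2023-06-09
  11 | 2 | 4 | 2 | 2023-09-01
SELECT name, signup_year FROM customers WHERE signup_year BETWEEN 2021 AND 2022

Execution result:
name | signup_year
Jack Jones | 2021
Rose Johnson | 2021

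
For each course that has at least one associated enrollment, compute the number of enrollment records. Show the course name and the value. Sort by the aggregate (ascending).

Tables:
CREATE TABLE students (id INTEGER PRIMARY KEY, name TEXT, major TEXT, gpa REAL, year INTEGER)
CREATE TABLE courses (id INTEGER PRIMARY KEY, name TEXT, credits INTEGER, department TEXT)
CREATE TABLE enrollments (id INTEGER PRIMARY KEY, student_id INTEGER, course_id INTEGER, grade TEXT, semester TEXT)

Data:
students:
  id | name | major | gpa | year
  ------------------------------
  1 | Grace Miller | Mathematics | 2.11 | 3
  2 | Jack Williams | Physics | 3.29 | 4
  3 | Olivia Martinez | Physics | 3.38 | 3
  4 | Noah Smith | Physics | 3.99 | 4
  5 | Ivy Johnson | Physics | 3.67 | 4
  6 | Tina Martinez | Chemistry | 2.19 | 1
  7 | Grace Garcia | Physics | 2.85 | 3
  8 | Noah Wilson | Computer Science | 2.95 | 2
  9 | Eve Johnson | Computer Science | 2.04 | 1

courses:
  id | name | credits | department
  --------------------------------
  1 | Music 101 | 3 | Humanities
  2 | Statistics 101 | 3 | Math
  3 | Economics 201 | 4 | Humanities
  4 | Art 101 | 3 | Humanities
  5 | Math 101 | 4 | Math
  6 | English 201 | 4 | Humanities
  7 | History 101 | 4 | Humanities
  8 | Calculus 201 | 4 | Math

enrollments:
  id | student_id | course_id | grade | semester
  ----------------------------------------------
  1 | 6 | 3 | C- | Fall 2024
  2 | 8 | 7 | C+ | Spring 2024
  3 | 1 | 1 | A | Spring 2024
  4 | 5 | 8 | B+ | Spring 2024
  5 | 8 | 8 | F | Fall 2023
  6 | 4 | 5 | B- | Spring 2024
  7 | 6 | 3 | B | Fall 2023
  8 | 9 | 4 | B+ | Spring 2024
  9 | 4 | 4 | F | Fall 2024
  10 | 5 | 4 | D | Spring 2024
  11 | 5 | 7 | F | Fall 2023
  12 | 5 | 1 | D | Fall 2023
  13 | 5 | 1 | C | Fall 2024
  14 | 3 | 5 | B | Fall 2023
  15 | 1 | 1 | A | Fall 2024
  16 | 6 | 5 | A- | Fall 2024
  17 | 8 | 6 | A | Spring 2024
SELECT p.name, COUNT(*) AS n FROM enrollments c JOIN courses p ON c.course_id = p.id GROUP BY p.id, p.name ORDER BY n ASC

Execution result:
name | n
English 201 | 1
Economics 201 | 2
History 101 | 2
Calculus 201 | 2
Art 101 | 3
Math 101 | 3
Music 101 | 4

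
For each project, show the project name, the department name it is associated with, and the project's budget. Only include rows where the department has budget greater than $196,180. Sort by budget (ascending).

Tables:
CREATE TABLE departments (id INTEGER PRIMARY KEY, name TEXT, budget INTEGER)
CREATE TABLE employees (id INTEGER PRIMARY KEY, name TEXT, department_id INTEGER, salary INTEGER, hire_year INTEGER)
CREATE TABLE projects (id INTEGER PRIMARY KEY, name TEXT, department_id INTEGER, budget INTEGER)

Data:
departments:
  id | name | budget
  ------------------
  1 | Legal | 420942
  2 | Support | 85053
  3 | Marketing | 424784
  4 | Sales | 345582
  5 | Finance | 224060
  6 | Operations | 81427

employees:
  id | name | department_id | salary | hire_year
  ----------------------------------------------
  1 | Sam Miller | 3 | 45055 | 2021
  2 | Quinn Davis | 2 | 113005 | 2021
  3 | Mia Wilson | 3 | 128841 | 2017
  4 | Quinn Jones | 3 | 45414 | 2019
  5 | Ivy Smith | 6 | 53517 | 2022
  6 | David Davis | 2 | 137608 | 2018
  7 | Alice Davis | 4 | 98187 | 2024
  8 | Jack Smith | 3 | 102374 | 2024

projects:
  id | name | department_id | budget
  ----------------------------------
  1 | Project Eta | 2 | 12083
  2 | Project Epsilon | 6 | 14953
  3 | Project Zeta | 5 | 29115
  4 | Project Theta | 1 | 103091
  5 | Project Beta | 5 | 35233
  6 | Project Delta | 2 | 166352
SELECT c.name, p.name AS department, c.budget FROM projects c JOIN departments p ON c.department_id = p.id WHERE p.budget > 196180 ORDER BY c.budget ASC

Execution result:
name | department | budget
Project Zeta | Finance | 29115
Project Beta | Finance | 35233
Project Theta | Legal | 103091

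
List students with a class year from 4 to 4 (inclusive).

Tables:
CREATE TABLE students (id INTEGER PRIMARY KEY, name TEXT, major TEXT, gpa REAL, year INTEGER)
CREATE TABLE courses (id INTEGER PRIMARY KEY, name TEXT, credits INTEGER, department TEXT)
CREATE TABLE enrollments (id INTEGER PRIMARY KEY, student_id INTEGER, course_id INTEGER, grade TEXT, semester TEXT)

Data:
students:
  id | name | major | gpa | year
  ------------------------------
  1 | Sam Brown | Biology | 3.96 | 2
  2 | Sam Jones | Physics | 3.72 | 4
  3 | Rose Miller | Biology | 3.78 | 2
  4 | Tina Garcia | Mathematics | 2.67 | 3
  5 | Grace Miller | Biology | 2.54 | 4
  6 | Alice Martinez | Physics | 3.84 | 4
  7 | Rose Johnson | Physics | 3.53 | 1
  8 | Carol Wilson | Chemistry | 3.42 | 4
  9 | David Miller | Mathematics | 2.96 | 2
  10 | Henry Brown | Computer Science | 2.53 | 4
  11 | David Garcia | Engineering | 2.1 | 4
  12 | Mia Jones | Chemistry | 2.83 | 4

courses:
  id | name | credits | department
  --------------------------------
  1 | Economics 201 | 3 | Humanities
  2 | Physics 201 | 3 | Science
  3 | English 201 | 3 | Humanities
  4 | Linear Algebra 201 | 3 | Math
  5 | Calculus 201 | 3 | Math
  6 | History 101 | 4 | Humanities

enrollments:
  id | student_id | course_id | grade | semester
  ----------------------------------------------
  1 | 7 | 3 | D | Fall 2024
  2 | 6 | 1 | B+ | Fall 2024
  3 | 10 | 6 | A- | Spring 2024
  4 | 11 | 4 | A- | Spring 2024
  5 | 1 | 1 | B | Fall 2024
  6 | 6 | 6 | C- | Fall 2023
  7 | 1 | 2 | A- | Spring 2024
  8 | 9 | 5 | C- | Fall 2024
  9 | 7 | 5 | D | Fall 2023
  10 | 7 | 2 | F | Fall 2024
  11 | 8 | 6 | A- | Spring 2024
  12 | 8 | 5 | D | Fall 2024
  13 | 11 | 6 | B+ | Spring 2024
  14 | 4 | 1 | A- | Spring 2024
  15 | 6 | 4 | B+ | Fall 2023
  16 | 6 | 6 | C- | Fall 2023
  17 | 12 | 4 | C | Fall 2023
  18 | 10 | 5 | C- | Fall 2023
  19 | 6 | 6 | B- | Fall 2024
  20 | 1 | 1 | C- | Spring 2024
SELECT name, year FROM students WHERE year BETWEEN 4 AND 4

Execution result:
name | year
Sam Jones | 4
Grace Miller | 4
Alice Martinez | 4
Carol Wilson | 4
Henry Brown | 4
David Garcia | 4
Mia Jones | 4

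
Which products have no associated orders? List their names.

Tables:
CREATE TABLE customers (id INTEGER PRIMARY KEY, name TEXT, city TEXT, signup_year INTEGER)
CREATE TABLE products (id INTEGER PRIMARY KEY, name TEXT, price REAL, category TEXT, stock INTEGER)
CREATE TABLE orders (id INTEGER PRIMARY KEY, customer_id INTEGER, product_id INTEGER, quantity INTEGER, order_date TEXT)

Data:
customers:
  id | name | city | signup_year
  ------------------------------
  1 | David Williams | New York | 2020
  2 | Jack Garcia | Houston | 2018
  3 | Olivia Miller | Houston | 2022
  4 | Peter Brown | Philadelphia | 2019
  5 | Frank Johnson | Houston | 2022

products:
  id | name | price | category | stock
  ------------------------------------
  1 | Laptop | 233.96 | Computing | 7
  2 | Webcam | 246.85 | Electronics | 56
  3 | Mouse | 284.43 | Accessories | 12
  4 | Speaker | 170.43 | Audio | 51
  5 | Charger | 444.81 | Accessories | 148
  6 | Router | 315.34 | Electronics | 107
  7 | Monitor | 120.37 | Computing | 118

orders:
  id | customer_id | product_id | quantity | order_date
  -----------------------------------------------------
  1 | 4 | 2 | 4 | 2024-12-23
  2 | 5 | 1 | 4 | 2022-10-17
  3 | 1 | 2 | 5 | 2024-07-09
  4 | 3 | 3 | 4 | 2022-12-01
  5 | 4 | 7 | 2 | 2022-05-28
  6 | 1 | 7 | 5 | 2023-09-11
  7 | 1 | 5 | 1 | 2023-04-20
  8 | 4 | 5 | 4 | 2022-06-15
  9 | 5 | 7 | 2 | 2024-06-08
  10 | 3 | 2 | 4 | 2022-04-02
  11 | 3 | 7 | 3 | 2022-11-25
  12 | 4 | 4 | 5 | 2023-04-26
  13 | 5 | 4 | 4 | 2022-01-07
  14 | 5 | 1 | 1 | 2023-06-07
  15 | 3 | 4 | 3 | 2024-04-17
SELECT p.name FROM products p LEFT JOIN orders c ON c.product_id = p.id WHERE c.id IS NULL

Execution result:
Router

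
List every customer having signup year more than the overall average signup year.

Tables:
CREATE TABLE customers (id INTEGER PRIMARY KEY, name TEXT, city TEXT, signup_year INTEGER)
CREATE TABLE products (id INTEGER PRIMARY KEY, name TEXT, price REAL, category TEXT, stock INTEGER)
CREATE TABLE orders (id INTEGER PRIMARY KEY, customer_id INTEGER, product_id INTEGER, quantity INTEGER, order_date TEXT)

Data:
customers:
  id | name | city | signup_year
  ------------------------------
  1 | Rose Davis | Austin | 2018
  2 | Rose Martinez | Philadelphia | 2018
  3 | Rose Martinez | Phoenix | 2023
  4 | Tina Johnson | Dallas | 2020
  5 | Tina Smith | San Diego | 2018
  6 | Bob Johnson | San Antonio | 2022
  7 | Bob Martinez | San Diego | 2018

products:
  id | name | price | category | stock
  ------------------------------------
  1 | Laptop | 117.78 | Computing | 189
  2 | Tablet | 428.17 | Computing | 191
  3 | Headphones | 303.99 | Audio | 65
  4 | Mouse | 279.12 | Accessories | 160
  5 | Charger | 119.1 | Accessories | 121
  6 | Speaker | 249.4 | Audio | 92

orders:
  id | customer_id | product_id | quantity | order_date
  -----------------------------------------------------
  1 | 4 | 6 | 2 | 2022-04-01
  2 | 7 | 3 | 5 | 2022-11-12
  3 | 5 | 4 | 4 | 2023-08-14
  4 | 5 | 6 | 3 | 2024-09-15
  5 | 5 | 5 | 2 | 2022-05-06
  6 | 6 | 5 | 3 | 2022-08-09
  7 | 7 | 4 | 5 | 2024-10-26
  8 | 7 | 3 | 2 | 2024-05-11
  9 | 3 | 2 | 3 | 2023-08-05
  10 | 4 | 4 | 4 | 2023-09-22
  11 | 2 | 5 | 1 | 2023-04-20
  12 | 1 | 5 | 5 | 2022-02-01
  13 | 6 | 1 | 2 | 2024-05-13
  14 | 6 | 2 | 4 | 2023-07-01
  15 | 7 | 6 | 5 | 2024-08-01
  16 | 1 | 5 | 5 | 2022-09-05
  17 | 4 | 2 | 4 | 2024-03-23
SELECT name, signup_year FROM customers WHERE signup_year > (SELECT AVG(signup_year) FROM customers)

Execution result:
name | signup_year
Rose Martinez | 2023
Tina Johnson | 2020
Bob Johnson | 2022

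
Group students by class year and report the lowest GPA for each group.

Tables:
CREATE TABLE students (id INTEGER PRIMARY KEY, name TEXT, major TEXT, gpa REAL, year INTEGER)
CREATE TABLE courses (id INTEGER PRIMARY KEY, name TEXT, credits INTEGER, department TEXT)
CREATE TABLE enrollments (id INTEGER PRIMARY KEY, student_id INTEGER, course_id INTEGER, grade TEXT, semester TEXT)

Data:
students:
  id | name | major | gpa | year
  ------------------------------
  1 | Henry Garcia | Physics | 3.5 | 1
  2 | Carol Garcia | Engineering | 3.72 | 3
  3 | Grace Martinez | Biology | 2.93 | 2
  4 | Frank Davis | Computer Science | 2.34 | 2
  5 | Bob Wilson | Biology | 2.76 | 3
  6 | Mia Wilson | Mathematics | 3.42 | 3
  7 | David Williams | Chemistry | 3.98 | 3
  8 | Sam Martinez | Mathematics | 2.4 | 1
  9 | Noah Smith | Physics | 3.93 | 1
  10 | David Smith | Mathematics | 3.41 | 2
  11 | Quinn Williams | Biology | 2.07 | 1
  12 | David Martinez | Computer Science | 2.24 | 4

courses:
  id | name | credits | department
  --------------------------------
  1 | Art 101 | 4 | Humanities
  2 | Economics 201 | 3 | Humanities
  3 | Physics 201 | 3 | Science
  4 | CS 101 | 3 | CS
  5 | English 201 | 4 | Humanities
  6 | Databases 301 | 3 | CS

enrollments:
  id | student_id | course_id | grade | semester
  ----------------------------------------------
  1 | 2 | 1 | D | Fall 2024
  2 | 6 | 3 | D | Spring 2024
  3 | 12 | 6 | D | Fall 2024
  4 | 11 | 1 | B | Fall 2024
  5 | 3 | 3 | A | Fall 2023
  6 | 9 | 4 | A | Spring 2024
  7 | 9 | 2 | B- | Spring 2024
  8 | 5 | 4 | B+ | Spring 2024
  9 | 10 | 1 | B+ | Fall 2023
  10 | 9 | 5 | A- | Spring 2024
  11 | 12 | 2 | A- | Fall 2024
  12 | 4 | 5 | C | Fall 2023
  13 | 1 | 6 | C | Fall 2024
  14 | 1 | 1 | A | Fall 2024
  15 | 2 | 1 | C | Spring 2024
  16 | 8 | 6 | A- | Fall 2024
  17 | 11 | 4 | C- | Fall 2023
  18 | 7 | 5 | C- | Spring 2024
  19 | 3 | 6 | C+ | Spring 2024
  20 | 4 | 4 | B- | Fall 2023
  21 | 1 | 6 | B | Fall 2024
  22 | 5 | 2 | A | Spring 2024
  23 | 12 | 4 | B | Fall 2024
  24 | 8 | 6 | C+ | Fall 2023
SELECT year, MIN(gpa) AS min_gpa FROM students GROUP BY year

Execution result:
year | min_gpa
1 | 2.07
2 | 2.34
3 | 2.76
4 | 2.24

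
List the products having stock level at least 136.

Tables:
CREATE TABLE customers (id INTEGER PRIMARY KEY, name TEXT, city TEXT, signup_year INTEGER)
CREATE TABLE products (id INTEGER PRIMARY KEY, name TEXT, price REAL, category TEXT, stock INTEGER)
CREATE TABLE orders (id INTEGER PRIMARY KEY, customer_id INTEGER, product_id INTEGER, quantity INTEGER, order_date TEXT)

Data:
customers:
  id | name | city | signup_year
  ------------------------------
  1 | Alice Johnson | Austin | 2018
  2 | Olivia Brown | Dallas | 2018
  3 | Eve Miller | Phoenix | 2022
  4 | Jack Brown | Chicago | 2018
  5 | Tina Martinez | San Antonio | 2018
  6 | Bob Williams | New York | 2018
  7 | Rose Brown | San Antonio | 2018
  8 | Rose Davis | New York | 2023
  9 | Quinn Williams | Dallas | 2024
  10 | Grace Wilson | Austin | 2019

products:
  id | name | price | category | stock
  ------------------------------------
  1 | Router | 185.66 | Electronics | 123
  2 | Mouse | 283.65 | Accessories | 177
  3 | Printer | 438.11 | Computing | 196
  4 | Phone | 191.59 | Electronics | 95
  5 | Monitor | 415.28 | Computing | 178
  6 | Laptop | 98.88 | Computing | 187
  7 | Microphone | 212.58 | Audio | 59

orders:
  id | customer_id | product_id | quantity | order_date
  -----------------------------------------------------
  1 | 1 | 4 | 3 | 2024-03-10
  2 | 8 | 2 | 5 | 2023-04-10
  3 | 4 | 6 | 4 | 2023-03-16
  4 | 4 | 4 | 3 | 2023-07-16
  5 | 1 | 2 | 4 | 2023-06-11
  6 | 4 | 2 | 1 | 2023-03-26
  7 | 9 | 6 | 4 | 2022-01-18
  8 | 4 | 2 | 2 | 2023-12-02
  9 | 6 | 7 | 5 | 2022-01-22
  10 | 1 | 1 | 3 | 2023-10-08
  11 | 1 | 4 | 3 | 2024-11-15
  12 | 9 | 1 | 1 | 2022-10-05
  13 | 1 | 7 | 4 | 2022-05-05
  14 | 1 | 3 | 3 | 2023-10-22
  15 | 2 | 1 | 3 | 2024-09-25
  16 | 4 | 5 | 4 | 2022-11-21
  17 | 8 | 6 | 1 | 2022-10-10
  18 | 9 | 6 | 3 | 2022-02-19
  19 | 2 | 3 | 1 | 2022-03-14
SELECT name, stock FROM products WHERE stock >= 136

Execution result:
name | stock
Mouse | 177
Printer | 196
Monitor | 178
Laptop | 187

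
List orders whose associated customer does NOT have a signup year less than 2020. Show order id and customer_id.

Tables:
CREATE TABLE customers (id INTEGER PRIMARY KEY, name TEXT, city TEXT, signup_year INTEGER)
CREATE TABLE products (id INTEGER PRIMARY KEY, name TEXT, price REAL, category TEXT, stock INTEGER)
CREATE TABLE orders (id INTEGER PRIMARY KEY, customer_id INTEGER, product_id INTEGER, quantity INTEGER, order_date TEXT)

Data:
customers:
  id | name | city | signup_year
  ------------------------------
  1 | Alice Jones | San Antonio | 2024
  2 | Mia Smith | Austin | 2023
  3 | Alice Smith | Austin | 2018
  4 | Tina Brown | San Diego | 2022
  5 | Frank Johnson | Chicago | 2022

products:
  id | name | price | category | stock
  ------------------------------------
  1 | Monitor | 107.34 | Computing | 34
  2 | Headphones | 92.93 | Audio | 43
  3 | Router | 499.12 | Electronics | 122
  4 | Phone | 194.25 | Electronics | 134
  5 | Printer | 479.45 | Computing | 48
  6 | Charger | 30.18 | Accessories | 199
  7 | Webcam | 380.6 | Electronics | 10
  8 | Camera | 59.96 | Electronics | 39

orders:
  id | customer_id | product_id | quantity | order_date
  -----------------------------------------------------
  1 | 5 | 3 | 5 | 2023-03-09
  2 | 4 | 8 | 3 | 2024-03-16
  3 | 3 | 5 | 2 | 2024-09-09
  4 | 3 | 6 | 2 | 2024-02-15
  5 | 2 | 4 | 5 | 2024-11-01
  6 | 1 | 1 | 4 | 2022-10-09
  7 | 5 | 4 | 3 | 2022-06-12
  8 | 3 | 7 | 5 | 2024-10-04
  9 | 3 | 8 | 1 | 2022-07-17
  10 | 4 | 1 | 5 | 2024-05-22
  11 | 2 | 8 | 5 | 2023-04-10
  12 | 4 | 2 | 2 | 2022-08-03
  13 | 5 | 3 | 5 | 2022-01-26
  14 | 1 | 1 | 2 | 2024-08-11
SELECT id, customer_id FROM orders WHERE customer_id NOT IN (SELECT id FROM customers WHERE signup_year < 2020)

Execution result:
id | customer_id
1 | 5
2 | 4
5 | 2
6 | 1
7 | 5
10 | 4
11 | 2
12 | 4
13 | 5
14 | 1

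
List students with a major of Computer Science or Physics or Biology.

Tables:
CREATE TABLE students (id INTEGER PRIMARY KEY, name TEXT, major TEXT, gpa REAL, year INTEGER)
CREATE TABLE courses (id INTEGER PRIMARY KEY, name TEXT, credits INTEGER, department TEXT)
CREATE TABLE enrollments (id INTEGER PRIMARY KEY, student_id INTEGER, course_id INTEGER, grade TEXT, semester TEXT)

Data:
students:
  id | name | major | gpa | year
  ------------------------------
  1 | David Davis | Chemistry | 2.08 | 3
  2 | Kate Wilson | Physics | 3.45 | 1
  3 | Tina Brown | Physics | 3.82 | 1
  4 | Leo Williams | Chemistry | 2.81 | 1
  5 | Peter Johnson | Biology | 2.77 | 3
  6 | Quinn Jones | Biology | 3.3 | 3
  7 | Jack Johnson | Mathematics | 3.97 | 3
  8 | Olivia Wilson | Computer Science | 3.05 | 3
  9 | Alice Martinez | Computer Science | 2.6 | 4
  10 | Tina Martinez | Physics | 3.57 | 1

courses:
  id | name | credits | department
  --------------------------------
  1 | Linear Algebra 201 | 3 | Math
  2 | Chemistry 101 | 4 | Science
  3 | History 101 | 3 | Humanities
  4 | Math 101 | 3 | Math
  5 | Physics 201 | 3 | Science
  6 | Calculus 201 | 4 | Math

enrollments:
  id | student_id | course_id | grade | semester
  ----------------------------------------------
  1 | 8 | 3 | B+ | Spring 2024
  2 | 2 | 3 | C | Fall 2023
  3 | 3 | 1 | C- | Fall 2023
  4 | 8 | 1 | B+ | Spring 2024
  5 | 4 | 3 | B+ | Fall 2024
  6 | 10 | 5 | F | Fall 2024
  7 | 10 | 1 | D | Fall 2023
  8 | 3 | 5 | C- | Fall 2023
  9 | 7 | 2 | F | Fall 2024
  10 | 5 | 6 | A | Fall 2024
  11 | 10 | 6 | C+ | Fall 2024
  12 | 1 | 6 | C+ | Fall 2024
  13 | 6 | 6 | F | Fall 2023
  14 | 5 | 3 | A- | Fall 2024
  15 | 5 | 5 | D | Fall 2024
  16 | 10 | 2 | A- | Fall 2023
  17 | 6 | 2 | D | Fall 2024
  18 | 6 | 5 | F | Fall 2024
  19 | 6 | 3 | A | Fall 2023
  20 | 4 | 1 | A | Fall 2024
SELECT name, major FROM students WHERE major IN ('Computer Science', 'Physics', 'Biology')

Execution result:
name | major
Kate Wilson | Physics
Tina Brown | Physics
Peter Johnson | Biology
Quinn Jones | Biology
Olivia Wilson | Computer Science
Alice Martinez | Computer Science
Tina Martinez | Physics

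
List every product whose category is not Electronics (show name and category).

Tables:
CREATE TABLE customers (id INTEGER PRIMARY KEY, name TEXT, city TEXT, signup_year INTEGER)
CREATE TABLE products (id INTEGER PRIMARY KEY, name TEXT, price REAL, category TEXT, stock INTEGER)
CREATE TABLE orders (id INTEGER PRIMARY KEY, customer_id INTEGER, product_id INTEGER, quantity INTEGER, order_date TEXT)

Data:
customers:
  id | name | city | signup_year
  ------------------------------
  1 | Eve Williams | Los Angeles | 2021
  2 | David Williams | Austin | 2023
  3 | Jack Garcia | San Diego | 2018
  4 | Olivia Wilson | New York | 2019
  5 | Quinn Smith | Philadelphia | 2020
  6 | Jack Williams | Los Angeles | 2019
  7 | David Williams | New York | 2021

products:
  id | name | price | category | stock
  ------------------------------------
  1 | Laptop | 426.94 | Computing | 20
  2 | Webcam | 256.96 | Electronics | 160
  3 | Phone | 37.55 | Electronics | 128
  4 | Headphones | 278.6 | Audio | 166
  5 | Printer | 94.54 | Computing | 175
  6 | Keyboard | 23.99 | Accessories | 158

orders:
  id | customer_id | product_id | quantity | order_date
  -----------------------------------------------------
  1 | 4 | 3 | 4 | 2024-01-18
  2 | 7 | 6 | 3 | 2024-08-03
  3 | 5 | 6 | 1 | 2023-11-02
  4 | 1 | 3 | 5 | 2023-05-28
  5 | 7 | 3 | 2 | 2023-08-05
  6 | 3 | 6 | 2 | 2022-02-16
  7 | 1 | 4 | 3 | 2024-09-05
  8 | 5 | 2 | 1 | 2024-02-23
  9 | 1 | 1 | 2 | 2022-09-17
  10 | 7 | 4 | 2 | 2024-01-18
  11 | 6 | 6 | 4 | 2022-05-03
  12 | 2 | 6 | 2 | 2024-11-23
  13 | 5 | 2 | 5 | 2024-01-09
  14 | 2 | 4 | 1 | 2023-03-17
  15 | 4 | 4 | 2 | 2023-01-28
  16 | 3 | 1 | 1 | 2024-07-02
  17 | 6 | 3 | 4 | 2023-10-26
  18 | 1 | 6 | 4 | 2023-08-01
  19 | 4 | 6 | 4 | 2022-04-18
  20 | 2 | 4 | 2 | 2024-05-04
SELECT name, category FROM products WHERE category <> 'Electronics'

Execution result:
name | category
Laptop | Computing
Headphones | Audio
Printer | Computing
Keyboard | Accessories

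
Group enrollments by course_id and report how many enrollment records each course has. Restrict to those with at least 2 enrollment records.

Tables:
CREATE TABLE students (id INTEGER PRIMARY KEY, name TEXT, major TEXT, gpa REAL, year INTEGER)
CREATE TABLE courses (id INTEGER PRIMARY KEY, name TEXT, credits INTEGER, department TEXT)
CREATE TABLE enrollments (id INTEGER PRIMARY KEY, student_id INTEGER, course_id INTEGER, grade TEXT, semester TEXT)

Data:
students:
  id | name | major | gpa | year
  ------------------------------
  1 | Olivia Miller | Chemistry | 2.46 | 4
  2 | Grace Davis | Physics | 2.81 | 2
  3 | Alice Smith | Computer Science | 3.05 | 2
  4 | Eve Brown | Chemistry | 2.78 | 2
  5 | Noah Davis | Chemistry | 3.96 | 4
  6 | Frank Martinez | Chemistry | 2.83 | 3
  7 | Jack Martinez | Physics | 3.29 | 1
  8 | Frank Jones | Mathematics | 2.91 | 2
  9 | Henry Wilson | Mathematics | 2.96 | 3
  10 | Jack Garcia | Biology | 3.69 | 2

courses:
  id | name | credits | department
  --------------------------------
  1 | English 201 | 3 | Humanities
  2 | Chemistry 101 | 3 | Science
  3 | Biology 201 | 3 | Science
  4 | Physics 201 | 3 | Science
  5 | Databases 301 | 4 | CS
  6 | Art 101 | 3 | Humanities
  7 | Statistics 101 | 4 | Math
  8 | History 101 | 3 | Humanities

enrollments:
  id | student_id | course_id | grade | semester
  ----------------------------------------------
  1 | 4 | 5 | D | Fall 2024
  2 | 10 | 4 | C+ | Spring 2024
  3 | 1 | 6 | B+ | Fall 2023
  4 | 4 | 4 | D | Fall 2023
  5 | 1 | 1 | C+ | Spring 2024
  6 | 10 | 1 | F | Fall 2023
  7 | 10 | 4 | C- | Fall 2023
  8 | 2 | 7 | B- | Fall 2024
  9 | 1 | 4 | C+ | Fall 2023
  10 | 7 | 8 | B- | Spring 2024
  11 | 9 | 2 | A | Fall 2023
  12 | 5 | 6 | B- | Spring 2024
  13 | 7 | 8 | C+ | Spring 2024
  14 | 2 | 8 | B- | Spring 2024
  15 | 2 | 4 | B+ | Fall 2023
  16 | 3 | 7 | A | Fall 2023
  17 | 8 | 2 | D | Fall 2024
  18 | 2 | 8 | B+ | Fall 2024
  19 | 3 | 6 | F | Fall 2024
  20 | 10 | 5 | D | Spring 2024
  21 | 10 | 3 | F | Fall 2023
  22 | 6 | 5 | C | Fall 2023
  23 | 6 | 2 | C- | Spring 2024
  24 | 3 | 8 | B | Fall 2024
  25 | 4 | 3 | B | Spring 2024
SELECT course_id, COUNT(*) AS enrollment_count FROM enrollments GROUP BY course_id HAVING COUNT(*) >= 2

Execution result:
course_id | enrollment_count
1 | 2
2 | 3
3 | 2
4 | 5
5 | 3
6 | 3
7 | 2
8 | 5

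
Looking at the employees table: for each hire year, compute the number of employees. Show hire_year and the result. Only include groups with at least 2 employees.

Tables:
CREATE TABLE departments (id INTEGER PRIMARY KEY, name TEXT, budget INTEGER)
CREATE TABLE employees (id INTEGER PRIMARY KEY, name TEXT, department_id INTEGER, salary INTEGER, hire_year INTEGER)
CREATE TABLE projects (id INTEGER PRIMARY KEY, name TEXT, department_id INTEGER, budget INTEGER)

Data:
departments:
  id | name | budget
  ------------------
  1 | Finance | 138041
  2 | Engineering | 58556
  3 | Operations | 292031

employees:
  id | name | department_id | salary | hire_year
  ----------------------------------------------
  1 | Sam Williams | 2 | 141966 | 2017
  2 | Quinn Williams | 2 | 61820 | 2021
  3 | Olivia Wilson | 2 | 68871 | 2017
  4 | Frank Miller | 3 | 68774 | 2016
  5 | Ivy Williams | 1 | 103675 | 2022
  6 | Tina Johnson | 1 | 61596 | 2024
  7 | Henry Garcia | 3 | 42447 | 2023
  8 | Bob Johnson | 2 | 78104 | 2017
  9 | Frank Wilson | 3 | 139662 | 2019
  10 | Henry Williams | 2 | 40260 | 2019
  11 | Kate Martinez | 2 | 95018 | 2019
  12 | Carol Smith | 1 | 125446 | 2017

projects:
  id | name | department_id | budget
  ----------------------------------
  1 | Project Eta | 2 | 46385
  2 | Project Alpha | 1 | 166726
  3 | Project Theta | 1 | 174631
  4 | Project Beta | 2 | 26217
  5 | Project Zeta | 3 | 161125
SELECT hire_year, COUNT(*) AS n FROM employees GROUP BY hire_year HAVING COUNT(*) >= 2

Execution result:
hire_year | n
2017 | 4
2019 | 3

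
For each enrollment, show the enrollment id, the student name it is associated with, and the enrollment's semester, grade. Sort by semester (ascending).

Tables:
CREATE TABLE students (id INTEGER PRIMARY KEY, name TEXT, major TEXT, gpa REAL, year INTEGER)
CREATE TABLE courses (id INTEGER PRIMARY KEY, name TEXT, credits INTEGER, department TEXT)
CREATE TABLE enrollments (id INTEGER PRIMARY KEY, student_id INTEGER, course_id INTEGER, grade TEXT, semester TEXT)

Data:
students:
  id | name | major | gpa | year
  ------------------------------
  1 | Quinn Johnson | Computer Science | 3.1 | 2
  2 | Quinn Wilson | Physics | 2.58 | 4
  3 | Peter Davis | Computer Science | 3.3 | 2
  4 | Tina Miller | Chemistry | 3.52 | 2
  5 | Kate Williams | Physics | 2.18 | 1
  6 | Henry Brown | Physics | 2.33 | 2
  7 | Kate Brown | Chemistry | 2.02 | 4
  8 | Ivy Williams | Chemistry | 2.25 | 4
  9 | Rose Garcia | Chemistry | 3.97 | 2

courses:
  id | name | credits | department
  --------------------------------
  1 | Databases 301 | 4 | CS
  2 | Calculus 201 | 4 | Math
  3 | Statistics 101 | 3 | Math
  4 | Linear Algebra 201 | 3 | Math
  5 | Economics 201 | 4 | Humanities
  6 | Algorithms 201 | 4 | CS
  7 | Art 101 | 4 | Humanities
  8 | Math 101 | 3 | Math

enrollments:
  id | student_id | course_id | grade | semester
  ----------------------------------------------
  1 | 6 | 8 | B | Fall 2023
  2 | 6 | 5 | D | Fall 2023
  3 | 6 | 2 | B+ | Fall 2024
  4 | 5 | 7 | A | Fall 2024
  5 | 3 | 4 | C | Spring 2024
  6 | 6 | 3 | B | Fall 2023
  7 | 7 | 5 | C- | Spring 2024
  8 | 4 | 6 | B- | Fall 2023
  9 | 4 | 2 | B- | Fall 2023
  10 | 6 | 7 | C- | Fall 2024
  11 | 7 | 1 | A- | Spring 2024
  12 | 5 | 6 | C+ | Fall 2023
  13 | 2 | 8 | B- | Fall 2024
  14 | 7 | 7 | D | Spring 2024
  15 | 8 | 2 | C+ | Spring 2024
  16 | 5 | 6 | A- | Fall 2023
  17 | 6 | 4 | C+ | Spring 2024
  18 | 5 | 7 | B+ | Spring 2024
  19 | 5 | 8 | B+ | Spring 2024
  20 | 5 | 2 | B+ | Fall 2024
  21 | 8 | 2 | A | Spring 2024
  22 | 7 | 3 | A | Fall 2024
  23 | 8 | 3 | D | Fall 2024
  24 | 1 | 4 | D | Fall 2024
SELECT c.id, p.name AS student, c.semester, c.grade FROM enrollments c JOIN students p ON c.student_id = p.id ORDER BY c.semester ASC

Execution result:
id | student | semester | grade
1 | Henry Brown | Fall 2023 | B
2 | Henry Brown | Fall 2023 | D
6 | Henry Brown | Fall 2023 | B
8 | Tina Miller | Fall 2023 | B-
9 | Tina Miller | Fall 2023 | B-
12 | Kate Williams | Fall 2023 | C+
16 | Kate Williams | Fall 2023 | A-
3 | Henry Brown | Fall 2024 | B+
4 | Kate Williams | Fall 2024 | A
10 | Henry Brown | Fall 2024 | C-
13 | Quinn Wilson | Fall 2024 | B-
20 | Kate Williams | Fall 2024 | B+
22 | Kate Brown | Fall 2024 | A
23 | Ivy Williams | Fall 2024 | D
24 | Quinn Johnson | Fall 2024 | D
5 | Peter Davis | Spring 2024 | C
7 | Kate Brown | Spring 2024 | C-
11 | Kate Brown | Spring 2024 | A-
14 | Kate Brown | Spring 2024 | D
15 | Ivy Williams | Spring 2024 | C+
17 | Henry Brown | Spring 2024 | C+
18 | Kate Williams | Spring 2024 | B+
19 | Kate Williams | Spring 2024 | B+
21 | Ivy Williams | Spring 2024 | A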